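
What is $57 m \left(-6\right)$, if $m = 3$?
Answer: $-1026$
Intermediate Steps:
$57 m \left(-6\right) = 57 \cdot 3 \left(-6\right) = 57 \left(-18\right) = -1026$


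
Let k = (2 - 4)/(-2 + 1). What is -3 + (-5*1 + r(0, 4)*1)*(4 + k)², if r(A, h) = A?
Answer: -183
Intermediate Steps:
k = 2 (k = -2/(-1) = -2*(-1) = 2)
-3 + (-5*1 + r(0, 4)*1)*(4 + k)² = -3 + (-5*1 + 0*1)*(4 + 2)² = -3 + (-5 + 0)*6² = -3 - 5*36 = -3 - 180 = -183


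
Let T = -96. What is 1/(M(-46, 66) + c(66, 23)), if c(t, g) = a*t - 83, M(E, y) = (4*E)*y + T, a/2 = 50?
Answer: -1/5723 ≈ -0.00017473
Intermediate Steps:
a = 100 (a = 2*50 = 100)
M(E, y) = -96 + 4*E*y (M(E, y) = (4*E)*y - 96 = 4*E*y - 96 = -96 + 4*E*y)
c(t, g) = -83 + 100*t (c(t, g) = 100*t - 83 = -83 + 100*t)
1/(M(-46, 66) + c(66, 23)) = 1/((-96 + 4*(-46)*66) + (-83 + 100*66)) = 1/((-96 - 12144) + (-83 + 6600)) = 1/(-12240 + 6517) = 1/(-5723) = -1/5723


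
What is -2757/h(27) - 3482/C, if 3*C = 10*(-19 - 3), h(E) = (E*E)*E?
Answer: 34167013/721710 ≈ 47.342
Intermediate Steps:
h(E) = E**3 (h(E) = E**2*E = E**3)
C = -220/3 (C = (10*(-19 - 3))/3 = (10*(-22))/3 = (1/3)*(-220) = -220/3 ≈ -73.333)
-2757/h(27) - 3482/C = -2757/(27**3) - 3482/(-220/3) = -2757/19683 - 3482*(-3/220) = -2757*1/19683 + 5223/110 = -919/6561 + 5223/110 = 34167013/721710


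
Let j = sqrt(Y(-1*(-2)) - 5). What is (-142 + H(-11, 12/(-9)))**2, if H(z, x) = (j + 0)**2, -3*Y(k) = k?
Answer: 196249/9 ≈ 21805.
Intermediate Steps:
Y(k) = -k/3
j = I*sqrt(51)/3 (j = sqrt(-(-1)*(-2)/3 - 5) = sqrt(-1/3*2 - 5) = sqrt(-2/3 - 5) = sqrt(-17/3) = I*sqrt(51)/3 ≈ 2.3805*I)
H(z, x) = -17/3 (H(z, x) = (I*sqrt(51)/3 + 0)**2 = (I*sqrt(51)/3)**2 = -17/3)
(-142 + H(-11, 12/(-9)))**2 = (-142 - 17/3)**2 = (-443/3)**2 = 196249/9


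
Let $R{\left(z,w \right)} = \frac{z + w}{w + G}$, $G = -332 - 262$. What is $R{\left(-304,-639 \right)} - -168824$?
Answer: $\frac{208160935}{1233} \approx 1.6882 \cdot 10^{5}$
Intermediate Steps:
$G = -594$ ($G = -332 - 262 = -594$)
$R{\left(z,w \right)} = \frac{w + z}{-594 + w}$ ($R{\left(z,w \right)} = \frac{z + w}{w - 594} = \frac{w + z}{-594 + w}$)
$R{\left(-304,-639 \right)} - -168824 = \frac{-639 - 304}{-594 - 639} - -168824 = \frac{1}{-1233} \left(-943\right) + 168824 = \left(- \frac{1}{1233}\right) \left(-943\right) + 168824 = \frac{943}{1233} + 168824 = \frac{208160935}{1233}$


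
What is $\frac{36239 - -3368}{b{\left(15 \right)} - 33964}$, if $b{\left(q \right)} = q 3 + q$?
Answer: $- \frac{39607}{33904} \approx -1.1682$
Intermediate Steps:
$b{\left(q \right)} = 4 q$ ($b{\left(q \right)} = 3 q + q = 4 q$)
$\frac{36239 - -3368}{b{\left(15 \right)} - 33964} = \frac{36239 - -3368}{4 \cdot 15 - 33964} = \frac{36239 + 3368}{60 - 33964} = \frac{39607}{-33904} = 39607 \left(- \frac{1}{33904}\right) = - \frac{39607}{33904}$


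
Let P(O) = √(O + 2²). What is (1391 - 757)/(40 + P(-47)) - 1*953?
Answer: (-953*√43 + 37486*I)/(√43 - 40*I) ≈ -937.56 - 2.5304*I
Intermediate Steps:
P(O) = √(4 + O) (P(O) = √(O + 4) = √(4 + O))
(1391 - 757)/(40 + P(-47)) - 1*953 = (1391 - 757)/(40 + √(4 - 47)) - 1*953 = 634/(40 + √(-43)) - 953 = 634/(40 + I*√43) - 953 = -953 + 634/(40 + I*√43)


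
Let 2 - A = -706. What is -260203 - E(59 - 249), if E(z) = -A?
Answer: -259495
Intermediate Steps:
A = 708 (A = 2 - 1*(-706) = 2 + 706 = 708)
E(z) = -708 (E(z) = -1*708 = -708)
-260203 - E(59 - 249) = -260203 - 1*(-708) = -260203 + 708 = -259495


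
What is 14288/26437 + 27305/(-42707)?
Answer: -111664669/1129044959 ≈ -0.098902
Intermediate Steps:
14288/26437 + 27305/(-42707) = 14288*(1/26437) + 27305*(-1/42707) = 14288/26437 - 27305/42707 = -111664669/1129044959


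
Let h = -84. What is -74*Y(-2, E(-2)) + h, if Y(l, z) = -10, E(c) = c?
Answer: 656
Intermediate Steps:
-74*Y(-2, E(-2)) + h = -74*(-10) - 84 = 740 - 84 = 656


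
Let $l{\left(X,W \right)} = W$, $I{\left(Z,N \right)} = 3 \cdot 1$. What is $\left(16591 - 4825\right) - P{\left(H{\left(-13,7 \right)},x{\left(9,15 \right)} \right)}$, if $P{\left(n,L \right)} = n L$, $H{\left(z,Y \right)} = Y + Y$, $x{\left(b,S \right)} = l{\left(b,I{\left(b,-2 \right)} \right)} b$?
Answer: $11388$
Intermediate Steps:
$I{\left(Z,N \right)} = 3$
$x{\left(b,S \right)} = 3 b$
$H{\left(z,Y \right)} = 2 Y$
$P{\left(n,L \right)} = L n$
$\left(16591 - 4825\right) - P{\left(H{\left(-13,7 \right)},x{\left(9,15 \right)} \right)} = \left(16591 - 4825\right) - 3 \cdot 9 \cdot 2 \cdot 7 = \left(16591 - 4825\right) - 27 \cdot 14 = 11766 - 378 = 11388$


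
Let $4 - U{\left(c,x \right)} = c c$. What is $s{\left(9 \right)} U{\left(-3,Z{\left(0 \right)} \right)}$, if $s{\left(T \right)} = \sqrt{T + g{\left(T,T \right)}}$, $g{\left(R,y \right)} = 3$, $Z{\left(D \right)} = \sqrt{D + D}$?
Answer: $- 10 \sqrt{3} \approx -17.32$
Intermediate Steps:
$Z{\left(D \right)} = \sqrt{2} \sqrt{D}$ ($Z{\left(D \right)} = \sqrt{2 D} = \sqrt{2} \sqrt{D}$)
$U{\left(c,x \right)} = 4 - c^{2}$ ($U{\left(c,x \right)} = 4 - c c = 4 - c^{2}$)
$s{\left(T \right)} = \sqrt{3 + T}$ ($s{\left(T \right)} = \sqrt{T + 3} = \sqrt{3 + T}$)
$s{\left(9 \right)} U{\left(-3,Z{\left(0 \right)} \right)} = \sqrt{3 + 9} \left(4 - \left(-3\right)^{2}\right) = \sqrt{12} \left(4 - 9\right) = 2 \sqrt{3} \left(4 - 9\right) = 2 \sqrt{3} \left(-5\right) = - 10 \sqrt{3}$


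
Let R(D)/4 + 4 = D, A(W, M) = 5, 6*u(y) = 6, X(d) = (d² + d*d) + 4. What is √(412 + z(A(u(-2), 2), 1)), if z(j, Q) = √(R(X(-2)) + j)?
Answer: √(412 + √37) ≈ 20.447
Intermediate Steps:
X(d) = 4 + 2*d² (X(d) = (d² + d²) + 4 = 2*d² + 4 = 4 + 2*d²)
u(y) = 1 (u(y) = (⅙)*6 = 1)
R(D) = -16 + 4*D
z(j, Q) = √(32 + j) (z(j, Q) = √((-16 + 4*(4 + 2*(-2)²)) + j) = √((-16 + 4*(4 + 2*4)) + j) = √((-16 + 4*(4 + 8)) + j) = √((-16 + 4*12) + j) = √((-16 + 48) + j) = √(32 + j))
√(412 + z(A(u(-2), 2), 1)) = √(412 + √(32 + 5)) = √(412 + √37)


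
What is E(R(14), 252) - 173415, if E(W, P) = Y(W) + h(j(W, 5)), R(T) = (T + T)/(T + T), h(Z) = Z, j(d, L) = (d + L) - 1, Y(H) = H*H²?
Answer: -173409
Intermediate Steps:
Y(H) = H³
j(d, L) = -1 + L + d (j(d, L) = (L + d) - 1 = -1 + L + d)
R(T) = 1 (R(T) = (2*T)/((2*T)) = (2*T)*(1/(2*T)) = 1)
E(W, P) = 4 + W + W³ (E(W, P) = W³ + (-1 + 5 + W) = W³ + (4 + W) = 4 + W + W³)
E(R(14), 252) - 173415 = (4 + 1 + 1³) - 173415 = (4 + 1 + 1) - 173415 = 6 - 173415 = -173409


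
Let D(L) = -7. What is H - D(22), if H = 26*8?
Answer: 215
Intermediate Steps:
H = 208
H - D(22) = 208 - 1*(-7) = 208 + 7 = 215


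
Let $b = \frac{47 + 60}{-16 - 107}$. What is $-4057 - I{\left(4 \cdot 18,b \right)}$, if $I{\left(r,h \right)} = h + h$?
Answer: $- \frac{498797}{123} \approx -4055.3$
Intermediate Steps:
$b = - \frac{107}{123}$ ($b = \frac{107}{-123} = 107 \left(- \frac{1}{123}\right) = - \frac{107}{123} \approx -0.86992$)
$I{\left(r,h \right)} = 2 h$
$-4057 - I{\left(4 \cdot 18,b \right)} = -4057 - 2 \left(- \frac{107}{123}\right) = -4057 - - \frac{214}{123} = -4057 + \frac{214}{123} = - \frac{498797}{123}$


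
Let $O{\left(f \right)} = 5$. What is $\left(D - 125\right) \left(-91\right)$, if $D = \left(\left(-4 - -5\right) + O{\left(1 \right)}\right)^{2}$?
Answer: $8099$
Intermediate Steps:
$D = 36$ ($D = \left(\left(-4 - -5\right) + 5\right)^{2} = \left(\left(-4 + 5\right) + 5\right)^{2} = \left(1 + 5\right)^{2} = 6^{2} = 36$)
$\left(D - 125\right) \left(-91\right) = \left(36 - 125\right) \left(-91\right) = \left(-89\right) \left(-91\right) = 8099$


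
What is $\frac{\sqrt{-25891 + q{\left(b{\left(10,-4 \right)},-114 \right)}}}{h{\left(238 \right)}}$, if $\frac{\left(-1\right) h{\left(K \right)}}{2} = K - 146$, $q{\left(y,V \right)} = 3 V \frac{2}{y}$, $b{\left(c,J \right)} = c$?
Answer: $- \frac{i \sqrt{648985}}{920} \approx - 0.87565 i$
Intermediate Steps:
$q{\left(y,V \right)} = \frac{6 V}{y}$
$h{\left(K \right)} = 292 - 2 K$ ($h{\left(K \right)} = - 2 \left(K - 146\right) = - 2 \left(-146 + K\right) = 292 - 2 K$)
$\frac{\sqrt{-25891 + q{\left(b{\left(10,-4 \right)},-114 \right)}}}{h{\left(238 \right)}} = \frac{\sqrt{-25891 + 6 \left(-114\right) \frac{1}{10}}}{292 - 476} = \frac{\sqrt{-25891 - \frac{342}{5}}}{-184} = \sqrt{- \frac{129797}{5}} \left(- \frac{1}{184}\right) = \frac{i \sqrt{648985}}{5} \left(- \frac{1}{184}\right) = - \frac{i \sqrt{648985}}{920}$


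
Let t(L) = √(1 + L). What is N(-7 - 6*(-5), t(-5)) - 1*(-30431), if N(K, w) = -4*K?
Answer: 30339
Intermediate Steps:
N(-7 - 6*(-5), t(-5)) - 1*(-30431) = -4*(-7 - 6*(-5)) - 1*(-30431) = -4*(-7 + 30) + 30431 = -4*23 + 30431 = -92 + 30431 = 30339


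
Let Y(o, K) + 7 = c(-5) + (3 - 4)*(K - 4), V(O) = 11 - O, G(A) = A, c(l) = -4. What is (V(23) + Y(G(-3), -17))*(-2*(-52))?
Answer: -208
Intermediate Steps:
Y(o, K) = -7 - K (Y(o, K) = -7 + (-4 + (3 - 4)*(K - 4)) = -7 + (-4 - (-4 + K)) = -7 + (-4 + (4 - K)) = -7 - K)
(V(23) + Y(G(-3), -17))*(-2*(-52)) = ((11 - 1*23) + (-7 - 1*(-17)))*(-2*(-52)) = ((11 - 23) + (-7 + 17))*104 = (-12 + 10)*104 = -2*104 = -208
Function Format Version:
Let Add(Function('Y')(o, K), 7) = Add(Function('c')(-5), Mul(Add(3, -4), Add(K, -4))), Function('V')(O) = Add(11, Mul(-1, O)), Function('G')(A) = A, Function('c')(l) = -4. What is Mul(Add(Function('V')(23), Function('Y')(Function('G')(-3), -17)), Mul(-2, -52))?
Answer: -208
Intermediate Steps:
Function('Y')(o, K) = Add(-7, Mul(-1, K)) (Function('Y')(o, K) = Add(-7, Add(-4, Mul(Add(3, -4), Add(K, -4)))) = Add(-7, Add(-4, Mul(-1, Add(-4, K)))) = Add(-7, Add(-4, Add(4, Mul(-1, K)))) = Add(-7, Mul(-1, K)))
Mul(Add(Function('V')(23), Function('Y')(Function('G')(-3), -17)), Mul(-2, -52)) = Mul(Add(Add(11, Mul(-1, 23)), Add(-7, Mul(-1, -17))), Mul(-2, -52)) = Mul(Add(Add(11, -23), Add(-7, 17)), 104) = Mul(Add(-12, 10), 104) = Mul(-2, 104) = -208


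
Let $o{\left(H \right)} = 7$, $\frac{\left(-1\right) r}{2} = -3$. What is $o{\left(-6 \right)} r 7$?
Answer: $294$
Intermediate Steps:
$r = 6$ ($r = \left(-2\right) \left(-3\right) = 6$)
$o{\left(-6 \right)} r 7 = 7 \cdot 6 \cdot 7 = 42 \cdot 7 = 294$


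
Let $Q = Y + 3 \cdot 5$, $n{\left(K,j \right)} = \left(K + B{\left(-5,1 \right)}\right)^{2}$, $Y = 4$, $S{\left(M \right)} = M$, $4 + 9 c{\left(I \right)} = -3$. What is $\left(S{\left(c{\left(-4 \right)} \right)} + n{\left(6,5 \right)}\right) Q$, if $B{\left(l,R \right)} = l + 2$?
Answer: $\frac{1406}{9} \approx 156.22$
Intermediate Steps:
$c{\left(I \right)} = - \frac{7}{9}$ ($c{\left(I \right)} = - \frac{4}{9} + \frac{1}{9} \left(-3\right) = - \frac{4}{9} - \frac{1}{3} = - \frac{7}{9}$)
$B{\left(l,R \right)} = 2 + l$
$n{\left(K,j \right)} = \left(-3 + K\right)^{2}$ ($n{\left(K,j \right)} = \left(K + \left(2 - 5\right)\right)^{2} = \left(K - 3\right)^{2} = \left(-3 + K\right)^{2}$)
$Q = 19$ ($Q = 4 + 3 \cdot 5 = 4 + 15 = 19$)
$\left(S{\left(c{\left(-4 \right)} \right)} + n{\left(6,5 \right)}\right) Q = \left(- \frac{7}{9} + \left(-3 + 6\right)^{2}\right) 19 = \left(- \frac{7}{9} + 3^{2}\right) 19 = \left(- \frac{7}{9} + 9\right) 19 = \frac{74}{9} \cdot 19 = \frac{1406}{9}$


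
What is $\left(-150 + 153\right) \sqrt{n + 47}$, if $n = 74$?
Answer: $33$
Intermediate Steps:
$\left(-150 + 153\right) \sqrt{n + 47} = \left(-150 + 153\right) \sqrt{74 + 47} = 3 \sqrt{121} = 3 \cdot 11 = 33$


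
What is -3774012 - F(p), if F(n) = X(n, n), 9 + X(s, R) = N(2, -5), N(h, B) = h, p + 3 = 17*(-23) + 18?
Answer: -3774005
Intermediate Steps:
p = -376 (p = -3 + (17*(-23) + 18) = -3 + (-391 + 18) = -3 - 373 = -376)
X(s, R) = -7 (X(s, R) = -9 + 2 = -7)
F(n) = -7
-3774012 - F(p) = -3774012 - 1*(-7) = -3774012 + 7 = -3774005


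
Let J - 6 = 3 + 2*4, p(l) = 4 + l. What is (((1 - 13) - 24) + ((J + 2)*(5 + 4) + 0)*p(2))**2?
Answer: 980100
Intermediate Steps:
J = 17 (J = 6 + (3 + 2*4) = 6 + (3 + 8) = 6 + 11 = 17)
(((1 - 13) - 24) + ((J + 2)*(5 + 4) + 0)*p(2))**2 = (((1 - 13) - 24) + ((17 + 2)*(5 + 4) + 0)*(4 + 2))**2 = ((-12 - 24) + (19*9 + 0)*6)**2 = (-36 + (171 + 0)*6)**2 = (-36 + 171*6)**2 = (-36 + 1026)**2 = 990**2 = 980100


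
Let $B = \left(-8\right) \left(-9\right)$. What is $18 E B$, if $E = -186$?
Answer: $-241056$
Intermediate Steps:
$B = 72$
$18 E B = 18 \left(-186\right) 72 = \left(-3348\right) 72 = -241056$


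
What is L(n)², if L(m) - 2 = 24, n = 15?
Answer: 676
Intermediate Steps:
L(m) = 26 (L(m) = 2 + 24 = 26)
L(n)² = 26² = 676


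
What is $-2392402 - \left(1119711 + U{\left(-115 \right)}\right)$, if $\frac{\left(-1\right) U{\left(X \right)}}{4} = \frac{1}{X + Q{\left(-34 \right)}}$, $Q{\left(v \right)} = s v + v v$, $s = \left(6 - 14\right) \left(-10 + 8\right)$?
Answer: $- \frac{1745520157}{497} \approx -3.5121 \cdot 10^{6}$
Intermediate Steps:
$s = 16$ ($s = \left(-8\right) \left(-2\right) = 16$)
$Q{\left(v \right)} = v^{2} + 16 v$ ($Q{\left(v \right)} = 16 v + v v = 16 v + v^{2} = v^{2} + 16 v$)
$U{\left(X \right)} = - \frac{4}{612 + X}$ ($U{\left(X \right)} = - \frac{4}{X - 34 \left(16 - 34\right)} = - \frac{4}{X - -612} = - \frac{4}{X + 612} = - \frac{4}{612 + X}$)
$-2392402 - \left(1119711 + U{\left(-115 \right)}\right) = -2392402 - \left(1119711 - \frac{4}{612 - 115}\right) = -2392402 - \left(1119711 - \frac{4}{497}\right) = -2392402 - \frac{556496363}{497} = - \frac{1745520157}{497}$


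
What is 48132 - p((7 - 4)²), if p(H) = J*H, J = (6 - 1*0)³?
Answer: 46188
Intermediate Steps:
J = 216 (J = (6 + 0)³ = 6³ = 216)
p(H) = 216*H
48132 - p((7 - 4)²) = 48132 - 216*(7 - 4)² = 48132 - 216*3² = 48132 - 216*9 = 48132 - 1*1944 = 48132 - 1944 = 46188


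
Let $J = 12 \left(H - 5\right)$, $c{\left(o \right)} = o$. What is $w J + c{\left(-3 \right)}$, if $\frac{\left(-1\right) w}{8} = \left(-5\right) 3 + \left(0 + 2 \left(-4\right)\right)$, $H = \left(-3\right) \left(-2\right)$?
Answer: $2205$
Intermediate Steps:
$H = 6$
$w = 184$ ($w = - 8 \left(\left(-5\right) 3 + \left(0 + 2 \left(-4\right)\right)\right) = - 8 \left(-15 + \left(0 - 8\right)\right) = - 8 \left(-15 - 8\right) = \left(-8\right) \left(-23\right) = 184$)
$J = 12$ ($J = 12 \left(6 - 5\right) = 12 \cdot 1 = 12$)
$w J + c{\left(-3 \right)} = 184 \cdot 12 - 3 = 2208 - 3 = 2205$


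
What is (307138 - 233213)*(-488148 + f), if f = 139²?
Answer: -34658035975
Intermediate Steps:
f = 19321
(307138 - 233213)*(-488148 + f) = (307138 - 233213)*(-488148 + 19321) = 73925*(-468827) = -34658035975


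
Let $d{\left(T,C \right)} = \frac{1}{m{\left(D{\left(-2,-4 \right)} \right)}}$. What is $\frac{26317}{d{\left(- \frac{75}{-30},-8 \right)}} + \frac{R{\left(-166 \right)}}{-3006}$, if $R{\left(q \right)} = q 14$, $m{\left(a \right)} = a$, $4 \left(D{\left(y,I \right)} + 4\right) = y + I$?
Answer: $- \frac{435096637}{3006} \approx -1.4474 \cdot 10^{5}$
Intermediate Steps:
$D{\left(y,I \right)} = -4 + \frac{I}{4} + \frac{y}{4}$ ($D{\left(y,I \right)} = -4 + \frac{y + I}{4} = -4 + \frac{I + y}{4} = -4 + \left(\frac{I}{4} + \frac{y}{4}\right) = -4 + \frac{I}{4} + \frac{y}{4}$)
$R{\left(q \right)} = 14 q$
$d{\left(T,C \right)} = - \frac{2}{11}$ ($d{\left(T,C \right)} = \frac{1}{-4 + \frac{1}{4} \left(-4\right) + \frac{1}{4} \left(-2\right)} = \frac{1}{-4 - 1 - \frac{1}{2}} = \frac{1}{- \frac{11}{2}} = - \frac{2}{11}$)
$\frac{26317}{d{\left(- \frac{75}{-30},-8 \right)}} + \frac{R{\left(-166 \right)}}{-3006} = \frac{26317}{- \frac{2}{11}} + \frac{14 \left(-166\right)}{-3006} = 26317 \left(- \frac{11}{2}\right) - - \frac{1162}{1503} = - \frac{289487}{2} + \frac{1162}{1503} = - \frac{435096637}{3006}$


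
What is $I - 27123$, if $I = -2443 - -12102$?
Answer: $-17464$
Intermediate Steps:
$I = 9659$ ($I = -2443 + 12102 = 9659$)
$I - 27123 = 9659 - 27123 = -17464$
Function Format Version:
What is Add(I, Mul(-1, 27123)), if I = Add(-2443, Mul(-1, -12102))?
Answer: -17464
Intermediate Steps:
I = 9659 (I = Add(-2443, 12102) = 9659)
Add(I, Mul(-1, 27123)) = Add(9659, Mul(-1, 27123)) = Add(9659, -27123) = -17464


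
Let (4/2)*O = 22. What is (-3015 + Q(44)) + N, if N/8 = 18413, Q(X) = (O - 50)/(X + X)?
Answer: 12697393/88 ≈ 1.4429e+5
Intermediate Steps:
O = 11 (O = (½)*22 = 11)
Q(X) = -39/(2*X) (Q(X) = (11 - 50)/(X + X) = -39*1/(2*X) = -39/(2*X))
N = 147304 (N = 8*18413 = 147304)
(-3015 + Q(44)) + N = (-3015 - 39/2/44) + 147304 = (-3015 - 39/2*1/44) + 147304 = (-3015 - 39/88) + 147304 = -265359/88 + 147304 = 12697393/88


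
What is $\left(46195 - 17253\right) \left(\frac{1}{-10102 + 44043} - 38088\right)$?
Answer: $- \frac{37414620204194}{33941} \approx -1.1023 \cdot 10^{9}$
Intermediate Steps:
$\left(46195 - 17253\right) \left(\frac{1}{-10102 + 44043} - 38088\right) = 28942 \left(\frac{1}{33941} - 38088\right) = 28942 \left(- \frac{1292744807}{33941}\right) = - \frac{37414620204194}{33941}$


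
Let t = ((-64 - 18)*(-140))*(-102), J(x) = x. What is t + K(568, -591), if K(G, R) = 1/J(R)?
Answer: -692037361/591 ≈ -1.1710e+6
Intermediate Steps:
K(G, R) = 1/R
t = -1170960 (t = -82*(-140)*(-102) = 11480*(-102) = -1170960)
t + K(568, -591) = -1170960 + 1/(-591) = -1170960 - 1/591 = -692037361/591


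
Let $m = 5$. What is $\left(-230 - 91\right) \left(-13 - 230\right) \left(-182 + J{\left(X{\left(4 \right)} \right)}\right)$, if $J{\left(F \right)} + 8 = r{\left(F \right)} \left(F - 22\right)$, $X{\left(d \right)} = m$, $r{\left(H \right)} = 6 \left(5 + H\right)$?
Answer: $-94383630$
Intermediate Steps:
$r{\left(H \right)} = 30 + 6 H$
$X{\left(d \right)} = 5$
$J{\left(F \right)} = -8 + \left(-22 + F\right) \left(30 + 6 F\right)$ ($J{\left(F \right)} = -8 + \left(30 + 6 F\right) \left(F - 22\right) = -8 + \left(30 + 6 F\right) \left(-22 + F\right) = -8 + \left(-22 + F\right) \left(30 + 6 F\right)$)
$\left(-230 - 91\right) \left(-13 - 230\right) \left(-182 + J{\left(X{\left(4 \right)} \right)}\right) = \left(-230 - 91\right) \left(-13 - 230\right) \left(-182 - \left(1178 - 150\right)\right) = \left(-321\right) \left(-243\right) \left(-182 - 1028\right) = 78003 \left(-182 - 1028\right) = 78003 \left(-1210\right) = -94383630$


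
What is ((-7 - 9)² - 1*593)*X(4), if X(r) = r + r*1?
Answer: -2696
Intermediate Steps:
X(r) = 2*r (X(r) = r + r = 2*r)
((-7 - 9)² - 1*593)*X(4) = ((-7 - 9)² - 1*593)*(2*4) = ((-16)² - 593)*8 = (256 - 593)*8 = -337*8 = -2696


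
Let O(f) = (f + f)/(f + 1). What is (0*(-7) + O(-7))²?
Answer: 49/9 ≈ 5.4444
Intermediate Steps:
O(f) = 2*f/(1 + f) (O(f) = (2*f)/(1 + f) = 2*f/(1 + f))
(0*(-7) + O(-7))² = (0*(-7) + 2*(-7)/(1 - 7))² = (0 + 2*(-7)/(-6))² = (0 + 2*(-7)*(-⅙))² = (0 + 7/3)² = (7/3)² = 49/9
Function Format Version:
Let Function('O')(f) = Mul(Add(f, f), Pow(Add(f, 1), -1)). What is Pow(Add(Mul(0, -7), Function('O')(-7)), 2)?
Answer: Rational(49, 9) ≈ 5.4444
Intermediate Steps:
Function('O')(f) = Mul(2, f, Pow(Add(1, f), -1)) (Function('O')(f) = Mul(Mul(2, f), Pow(Add(1, f), -1)) = Mul(2, f, Pow(Add(1, f), -1)))
Pow(Add(Mul(0, -7), Function('O')(-7)), 2) = Pow(Add(Mul(0, -7), Mul(2, -7, Pow(Add(1, -7), -1))), 2) = Pow(Add(0, Mul(2, -7, Pow(-6, -1))), 2) = Pow(Add(0, Mul(2, -7, Rational(-1, 6))), 2) = Pow(Add(0, Rational(7, 3)), 2) = Pow(Rational(7, 3), 2) = Rational(49, 9)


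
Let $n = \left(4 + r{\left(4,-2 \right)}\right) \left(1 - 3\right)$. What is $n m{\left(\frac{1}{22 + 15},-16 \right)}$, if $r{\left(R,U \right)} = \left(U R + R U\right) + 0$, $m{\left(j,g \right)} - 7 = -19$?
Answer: $-288$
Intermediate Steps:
$m{\left(j,g \right)} = -12$ ($m{\left(j,g \right)} = 7 - 19 = -12$)
$r{\left(R,U \right)} = 2 R U$ ($r{\left(R,U \right)} = \left(R U + R U\right) + 0 = 2 R U + 0 = 2 R U$)
$n = 24$ ($n = \left(4 + 2 \cdot 4 \left(-2\right)\right) \left(1 - 3\right) = \left(4 - 16\right) \left(-2\right) = \left(-12\right) \left(-2\right) = 24$)
$n m{\left(\frac{1}{22 + 15},-16 \right)} = 24 \left(-12\right) = -288$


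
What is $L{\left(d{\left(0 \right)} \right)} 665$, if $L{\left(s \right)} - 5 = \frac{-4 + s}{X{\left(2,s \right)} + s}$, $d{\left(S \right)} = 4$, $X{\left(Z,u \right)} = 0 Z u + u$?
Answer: $3325$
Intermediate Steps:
$X{\left(Z,u \right)} = u$ ($X{\left(Z,u \right)} = 0 u + u = 0 + u = u$)
$L{\left(s \right)} = 5 + \frac{-4 + s}{2 s}$ ($L{\left(s \right)} = 5 + \frac{-4 + s}{s + s} = 5 + \frac{-4 + s}{2 s}$)
$L{\left(d{\left(0 \right)} \right)} 665 = \left(\frac{11}{2} - \frac{2}{4}\right) 665 = \left(\frac{11}{2} - \frac{1}{2}\right) 665 = 5 \cdot 665 = 3325$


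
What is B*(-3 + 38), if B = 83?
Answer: 2905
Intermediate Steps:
B*(-3 + 38) = 83*(-3 + 38) = 83*35 = 2905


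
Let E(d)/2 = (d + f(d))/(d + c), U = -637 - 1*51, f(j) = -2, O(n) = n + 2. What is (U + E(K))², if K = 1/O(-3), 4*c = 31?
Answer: 38440000/81 ≈ 4.7457e+5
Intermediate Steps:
O(n) = 2 + n
c = 31/4 (c = (¼)*31 = 31/4 ≈ 7.7500)
K = -1 (K = 1/(2 - 3) = 1/(-1) = -1)
U = -688 (U = -637 - 51 = -688)
E(d) = 2*(-2 + d)/(31/4 + d) (E(d) = 2*((d - 2)/(d + 31/4)) = 2*((-2 + d)/(31/4 + d)) = 2*(-2 + d)/(31/4 + d))
(U + E(K))² = (-688 + 8*(-2 - 1)/(31 + 4*(-1)))² = (-688 + 8*(-3)/(31 - 4))² = (-688 + 8*(-3)/27)² = (-688 + 8*(1/27)*(-3))² = (-688 - 8/9)² = (-6200/9)² = 38440000/81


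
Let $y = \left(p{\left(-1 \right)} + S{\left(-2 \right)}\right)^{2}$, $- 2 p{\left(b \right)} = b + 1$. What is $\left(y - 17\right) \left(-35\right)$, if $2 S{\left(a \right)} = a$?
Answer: $560$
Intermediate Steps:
$p{\left(b \right)} = - \frac{1}{2} - \frac{b}{2}$ ($p{\left(b \right)} = - \frac{b + 1}{2} = - \frac{1 + b}{2} = - \frac{1}{2} - \frac{b}{2}$)
$S{\left(a \right)} = \frac{a}{2}$
$y = 1$ ($y = \left(\left(- \frac{1}{2} - - \frac{1}{2}\right) + \frac{1}{2} \left(-2\right)\right)^{2} = \left(\left(- \frac{1}{2} + \frac{1}{2}\right) - 1\right)^{2} = \left(0 - 1\right)^{2} = \left(-1\right)^{2} = 1$)
$\left(y - 17\right) \left(-35\right) = \left(1 - 17\right) \left(-35\right) = \left(-16\right) \left(-35\right) = 560$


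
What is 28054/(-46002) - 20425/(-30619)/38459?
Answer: -16517390453842/27085428359121 ≈ -0.60983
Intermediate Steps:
28054/(-46002) - 20425/(-30619)/38459 = 28054*(-1/46002) - 20425*(-1/30619)*(1/38459) = -14027/23001 + (20425/30619)*(1/38459) = -14027/23001 + 20425/1177576121 = -16517390453842/27085428359121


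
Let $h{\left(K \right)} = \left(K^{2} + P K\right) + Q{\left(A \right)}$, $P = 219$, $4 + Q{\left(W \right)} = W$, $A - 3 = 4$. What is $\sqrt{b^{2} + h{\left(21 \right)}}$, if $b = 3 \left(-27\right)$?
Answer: $2 \sqrt{2901} \approx 107.72$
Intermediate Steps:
$A = 7$ ($A = 3 + 4 = 7$)
$b = -81$
$Q{\left(W \right)} = -4 + W$
$h{\left(K \right)} = 3 + K^{2} + 219 K$ ($h{\left(K \right)} = \left(K^{2} + 219 K\right) + \left(-4 + 7\right) = \left(K^{2} + 219 K\right) + 3 = 3 + K^{2} + 219 K$)
$\sqrt{b^{2} + h{\left(21 \right)}} = \sqrt{\left(-81\right)^{2} + \left(3 + 21^{2} + 219 \cdot 21\right)} = \sqrt{6561 + \left(3 + 441 + 4599\right)} = \sqrt{6561 + 5043} = \sqrt{11604} = 2 \sqrt{2901}$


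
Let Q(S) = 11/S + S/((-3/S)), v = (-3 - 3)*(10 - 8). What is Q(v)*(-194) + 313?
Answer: 58817/6 ≈ 9802.8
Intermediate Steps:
v = -12 (v = -6*2 = -12)
Q(S) = 11/S - S²/3 (Q(S) = 11/S + S*(-S/3) = 11/S - S²/3)
Q(v)*(-194) + 313 = ((⅓)*(33 - 1*(-12)³)/(-12))*(-194) + 313 = ((⅓)*(-1/12)*(33 - 1*(-1728)))*(-194) + 313 = ((⅓)*(-1/12)*(33 + 1728))*(-194) + 313 = ((⅓)*(-1/12)*1761)*(-194) + 313 = -587/12*(-194) + 313 = 56939/6 + 313 = 58817/6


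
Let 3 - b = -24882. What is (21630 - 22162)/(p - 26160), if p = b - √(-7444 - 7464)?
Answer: 678300/1640533 - 1064*I*√3727/1640533 ≈ 0.41346 - 0.039595*I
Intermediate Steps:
b = 24885 (b = 3 - 1*(-24882) = 3 + 24882 = 24885)
p = 24885 - 2*I*√3727 (p = 24885 - √(-7444 - 7464) = 24885 - √(-14908) = 24885 - 2*I*√3727 ≈ 24885.0 - 122.1*I)
(21630 - 22162)/(p - 26160) = (21630 - 22162)/((24885 - 2*I*√3727) - 26160) = -532/(-1275 - 2*I*√3727)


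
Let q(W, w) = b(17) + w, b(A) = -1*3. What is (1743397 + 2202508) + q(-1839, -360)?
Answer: 3945542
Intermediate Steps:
b(A) = -3
q(W, w) = -3 + w
(1743397 + 2202508) + q(-1839, -360) = (1743397 + 2202508) + (-3 - 360) = 3945905 - 363 = 3945542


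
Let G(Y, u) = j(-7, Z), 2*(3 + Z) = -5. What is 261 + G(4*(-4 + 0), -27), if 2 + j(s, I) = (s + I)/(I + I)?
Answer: 5723/22 ≈ 260.14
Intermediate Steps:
Z = -11/2 (Z = -3 + (½)*(-5) = -3 - 5/2 = -11/2 ≈ -5.5000)
j(s, I) = -2 + (I + s)/(2*I) (j(s, I) = -2 + (s + I)/(I + I) = -2 + (I + s)/((2*I)) = -2 + (I + s)*(1/(2*I)) = -2 + (I + s)/(2*I))
G(Y, u) = -19/22 (G(Y, u) = (-7 - 3*(-11/2))/(2*(-11/2)) = (½)*(-2/11)*(-7 + 33/2) = (½)*(-2/11)*(19/2) = -19/22)
261 + G(4*(-4 + 0), -27) = 261 - 19/22 = 5723/22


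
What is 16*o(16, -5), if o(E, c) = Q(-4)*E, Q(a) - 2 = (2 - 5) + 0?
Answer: -256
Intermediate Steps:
Q(a) = -1 (Q(a) = 2 + ((2 - 5) + 0) = 2 + (-3 + 0) = 2 - 3 = -1)
o(E, c) = -E
16*o(16, -5) = 16*(-1*16) = 16*(-16) = -256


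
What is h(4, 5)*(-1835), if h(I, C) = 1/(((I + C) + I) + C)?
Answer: -1835/18 ≈ -101.94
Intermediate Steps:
h(I, C) = 1/(2*C + 2*I) (h(I, C) = 1/(((C + I) + I) + C) = 1/((C + 2*I) + C) = 1/(2*C + 2*I))
h(4, 5)*(-1835) = (1/(2*(5 + 4)))*(-1835) = ((½)/9)*(-1835) = ((½)*(⅑))*(-1835) = (1/18)*(-1835) = -1835/18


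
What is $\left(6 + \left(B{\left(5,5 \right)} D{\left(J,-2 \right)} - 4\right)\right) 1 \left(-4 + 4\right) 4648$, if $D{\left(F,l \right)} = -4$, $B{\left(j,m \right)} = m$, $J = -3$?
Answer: $0$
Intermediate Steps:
$\left(6 + \left(B{\left(5,5 \right)} D{\left(J,-2 \right)} - 4\right)\right) 1 \left(-4 + 4\right) 4648 = \left(6 + \left(5 \left(-4\right) - 4\right)\right) 1 \left(-4 + 4\right) 4648 = \left(6 - 24\right) 1 \cdot 0 \cdot 4648 = \left(6 - 24\right) 0 \cdot 4648 = \left(-18\right) 0 \cdot 4648 = 0 \cdot 4648 = 0$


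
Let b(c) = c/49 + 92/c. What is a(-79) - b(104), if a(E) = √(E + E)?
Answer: -3831/1274 + I*√158 ≈ -3.0071 + 12.57*I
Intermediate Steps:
b(c) = 92/c + c/49 (b(c) = c*(1/49) + 92/c = c/49 + 92/c = 92/c + c/49)
a(E) = √2*√E (a(E) = √(2*E) = √2*√E)
a(-79) - b(104) = √2*√(-79) - (92/104 + (1/49)*104) = √2*(I*√79) - (92*(1/104) + 104/49) = I*√158 - (23/26 + 104/49) = I*√158 - 1*3831/1274 = I*√158 - 3831/1274 = -3831/1274 + I*√158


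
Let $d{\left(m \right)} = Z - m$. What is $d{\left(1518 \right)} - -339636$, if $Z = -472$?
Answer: $337646$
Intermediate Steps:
$d{\left(m \right)} = -472 - m$
$d{\left(1518 \right)} - -339636 = \left(-472 - 1518\right) - -339636 = \left(-472 - 1518\right) + 339636 = -1990 + 339636 = 337646$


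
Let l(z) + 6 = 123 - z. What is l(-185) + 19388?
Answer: 19690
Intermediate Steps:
l(z) = 117 - z (l(z) = -6 + (123 - z) = 117 - z)
l(-185) + 19388 = (117 - 1*(-185)) + 19388 = (117 + 185) + 19388 = 302 + 19388 = 19690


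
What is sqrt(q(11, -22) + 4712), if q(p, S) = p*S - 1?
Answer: sqrt(4469) ≈ 66.851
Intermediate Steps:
q(p, S) = -1 + S*p (q(p, S) = S*p - 1 = -1 + S*p)
sqrt(q(11, -22) + 4712) = sqrt((-1 - 22*11) + 4712) = sqrt((-1 - 242) + 4712) = sqrt(-243 + 4712) = sqrt(4469)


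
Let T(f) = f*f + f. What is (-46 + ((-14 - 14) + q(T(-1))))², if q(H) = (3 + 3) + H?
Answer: 4624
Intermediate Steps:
T(f) = f + f² (T(f) = f² + f = f + f²)
q(H) = 6 + H
(-46 + ((-14 - 14) + q(T(-1))))² = (-46 + ((-14 - 14) + (6 - (1 - 1))))² = (-46 + (-28 + (6 - 1*0)))² = (-46 + (-28 + (6 + 0)))² = (-46 + (-28 + 6))² = (-46 - 22)² = (-68)² = 4624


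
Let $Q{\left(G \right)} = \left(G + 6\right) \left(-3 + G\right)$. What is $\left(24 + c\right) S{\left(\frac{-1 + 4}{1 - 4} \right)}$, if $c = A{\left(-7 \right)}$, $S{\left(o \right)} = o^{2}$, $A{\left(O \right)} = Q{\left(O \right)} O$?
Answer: $-46$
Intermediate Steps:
$Q{\left(G \right)} = \left(-3 + G\right) \left(6 + G\right)$ ($Q{\left(G \right)} = \left(6 + G\right) \left(-3 + G\right) = \left(-3 + G\right) \left(6 + G\right)$)
$A{\left(O \right)} = O \left(-18 + O^{2} + 3 O\right)$ ($A{\left(O \right)} = \left(-18 + O^{2} + 3 O\right) O = O \left(-18 + O^{2} + 3 O\right)$)
$c = -70$ ($c = - 7 \left(-18 + \left(-7\right)^{2} + 3 \left(-7\right)\right) = - 7 \left(-18 + 49 - 21\right) = \left(-7\right) 10 = -70$)
$\left(24 + c\right) S{\left(\frac{-1 + 4}{1 - 4} \right)} = \left(24 - 70\right) \left(\frac{-1 + 4}{1 - 4}\right)^{2} = - 46 \left(\frac{3}{-3}\right)^{2} = - 46 \left(3 \left(- \frac{1}{3}\right)\right)^{2} = - 46 \left(-1\right)^{2} = \left(-46\right) 1 = -46$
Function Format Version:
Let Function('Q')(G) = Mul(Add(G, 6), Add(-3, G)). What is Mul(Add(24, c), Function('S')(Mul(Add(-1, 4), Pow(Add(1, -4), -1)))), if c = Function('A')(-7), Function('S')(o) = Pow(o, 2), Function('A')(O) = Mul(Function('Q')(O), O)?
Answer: -46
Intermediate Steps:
Function('Q')(G) = Mul(Add(-3, G), Add(6, G)) (Function('Q')(G) = Mul(Add(6, G), Add(-3, G)) = Mul(Add(-3, G), Add(6, G)))
Function('A')(O) = Mul(O, Add(-18, Pow(O, 2), Mul(3, O))) (Function('A')(O) = Mul(Add(-18, Pow(O, 2), Mul(3, O)), O) = Mul(O, Add(-18, Pow(O, 2), Mul(3, O))))
c = -70 (c = Mul(-7, Add(-18, Pow(-7, 2), Mul(3, -7))) = Mul(-7, Add(-18, 49, -21)) = Mul(-7, 10) = -70)
Mul(Add(24, c), Function('S')(Mul(Add(-1, 4), Pow(Add(1, -4), -1)))) = Mul(Add(24, -70), Pow(Mul(Add(-1, 4), Pow(Add(1, -4), -1)), 2)) = Mul(-46, Pow(Mul(3, Pow(-3, -1)), 2)) = Mul(-46, Pow(Mul(3, Rational(-1, 3)), 2)) = Mul(-46, Pow(-1, 2)) = Mul(-46, 1) = -46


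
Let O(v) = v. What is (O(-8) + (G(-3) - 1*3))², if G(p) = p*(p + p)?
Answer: 49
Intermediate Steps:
G(p) = 2*p² (G(p) = p*(2*p) = 2*p²)
(O(-8) + (G(-3) - 1*3))² = (-8 + (2*(-3)² - 1*3))² = (-8 + (2*9 - 3))² = (-8 + (18 - 3))² = (-8 + 15)² = 7² = 49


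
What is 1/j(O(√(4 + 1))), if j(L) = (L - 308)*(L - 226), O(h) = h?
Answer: 69613/4844543989 + 534*√5/4844543989 ≈ 1.4616e-5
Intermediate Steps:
j(L) = (-308 + L)*(-226 + L)
1/j(O(√(4 + 1))) = 1/(69608 + (√(4 + 1))² - 534*√(4 + 1)) = 1/(69608 + (√5)² - 534*√5) = 1/(69608 + 5 - 534*√5) = 1/(69613 - 534*√5)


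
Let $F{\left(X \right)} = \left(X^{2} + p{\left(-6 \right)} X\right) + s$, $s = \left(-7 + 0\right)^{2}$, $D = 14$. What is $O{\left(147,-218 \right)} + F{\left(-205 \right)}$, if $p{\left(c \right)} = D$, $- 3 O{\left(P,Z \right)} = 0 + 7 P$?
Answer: $38861$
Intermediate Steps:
$O{\left(P,Z \right)} = - \frac{7 P}{3}$ ($O{\left(P,Z \right)} = - \frac{0 + 7 P}{3} = - \frac{7 P}{3}$)
$p{\left(c \right)} = 14$
$s = 49$ ($s = \left(-7\right)^{2} = 49$)
$F{\left(X \right)} = 49 + X^{2} + 14 X$ ($F{\left(X \right)} = \left(X^{2} + 14 X\right) + 49 = 49 + X^{2} + 14 X$)
$O{\left(147,-218 \right)} + F{\left(-205 \right)} = \left(- \frac{7}{3}\right) 147 + \left(49 + \left(-205\right)^{2} + 14 \left(-205\right)\right) = -343 + \left(49 + 42025 - 2870\right) = -343 + 39204 = 38861$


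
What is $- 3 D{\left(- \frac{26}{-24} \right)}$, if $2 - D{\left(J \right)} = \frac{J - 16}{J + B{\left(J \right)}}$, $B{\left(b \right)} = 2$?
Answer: $- \frac{759}{37} \approx -20.514$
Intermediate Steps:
$D{\left(J \right)} = 2 - \frac{-16 + J}{2 + J}$ ($D{\left(J \right)} = 2 - \frac{J - 16}{J + 2} = 2 - \frac{-16 + J}{2 + J}$)
$- 3 D{\left(- \frac{26}{-24} \right)} = - 3 \frac{20 - \frac{26}{-24}}{2 - \frac{26}{-24}} = - 3 \frac{20 - - \frac{13}{12}}{2 - - \frac{13}{12}} = - 3 \frac{20 + \frac{13}{12}}{2 + \frac{13}{12}} = - 3 \frac{1}{\frac{37}{12}} \cdot \frac{253}{12} = - 3 \cdot \frac{12}{37} \cdot \frac{253}{12} = \left(-3\right) \frac{253}{37} = - \frac{759}{37}$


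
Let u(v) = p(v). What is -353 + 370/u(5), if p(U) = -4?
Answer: -891/2 ≈ -445.50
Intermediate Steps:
u(v) = -4
-353 + 370/u(5) = -353 + 370/(-4) = -353 - 1/4*370 = -353 - 185/2 = -891/2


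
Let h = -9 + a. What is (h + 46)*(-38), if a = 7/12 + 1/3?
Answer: -8645/6 ≈ -1440.8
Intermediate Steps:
a = 11/12 (a = 7*(1/12) + 1*(⅓) = 7/12 + ⅓ = 11/12 ≈ 0.91667)
h = -97/12 (h = -9 + 11/12 = -97/12 ≈ -8.0833)
(h + 46)*(-38) = (-97/12 + 46)*(-38) = (455/12)*(-38) = -8645/6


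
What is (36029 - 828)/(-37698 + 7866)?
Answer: -35201/29832 ≈ -1.1800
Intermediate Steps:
(36029 - 828)/(-37698 + 7866) = 35201/(-29832) = 35201*(-1/29832) = -35201/29832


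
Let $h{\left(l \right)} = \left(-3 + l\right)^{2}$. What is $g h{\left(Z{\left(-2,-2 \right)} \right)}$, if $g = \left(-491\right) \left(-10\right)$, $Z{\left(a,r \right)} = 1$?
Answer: $19640$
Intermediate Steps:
$g = 4910$
$g h{\left(Z{\left(-2,-2 \right)} \right)} = 4910 \left(-3 + 1\right)^{2} = 4910 \left(-2\right)^{2} = 4910 \cdot 4 = 19640$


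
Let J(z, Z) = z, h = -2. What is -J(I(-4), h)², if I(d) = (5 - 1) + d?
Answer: 0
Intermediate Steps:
I(d) = 4 + d
-J(I(-4), h)² = -(4 - 4)² = -1*0² = -1*0 = 0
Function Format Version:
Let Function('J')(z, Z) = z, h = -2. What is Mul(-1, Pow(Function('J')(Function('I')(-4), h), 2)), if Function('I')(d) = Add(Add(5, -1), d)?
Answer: 0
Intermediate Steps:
Function('I')(d) = Add(4, d)
Mul(-1, Pow(Function('J')(Function('I')(-4), h), 2)) = Mul(-1, Pow(Add(4, -4), 2)) = Mul(-1, Pow(0, 2)) = Mul(-1, 0) = 0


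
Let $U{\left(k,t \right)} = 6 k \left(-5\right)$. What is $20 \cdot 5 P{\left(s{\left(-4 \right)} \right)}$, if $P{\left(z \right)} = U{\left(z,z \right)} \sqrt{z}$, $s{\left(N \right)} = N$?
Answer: $24000 i \approx 24000.0 i$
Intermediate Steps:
$U{\left(k,t \right)} = - 30 k$
$P{\left(z \right)} = - 30 z^{\frac{3}{2}}$ ($P{\left(z \right)} = - 30 z \sqrt{z} = - 30 z^{\frac{3}{2}}$)
$20 \cdot 5 P{\left(s{\left(-4 \right)} \right)} = 20 \cdot 5 \left(- 30 \left(-4\right)^{\frac{3}{2}}\right) = 100 \left(- 30 \left(- 8 i\right)\right) = 100 \cdot 240 i = 24000 i$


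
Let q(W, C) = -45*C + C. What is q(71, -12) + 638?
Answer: 1166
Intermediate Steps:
q(W, C) = -44*C
q(71, -12) + 638 = -44*(-12) + 638 = 528 + 638 = 1166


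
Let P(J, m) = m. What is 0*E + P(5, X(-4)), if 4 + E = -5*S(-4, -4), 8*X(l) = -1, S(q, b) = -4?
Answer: -⅛ ≈ -0.12500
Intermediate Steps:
X(l) = -⅛ (X(l) = (⅛)*(-1) = -⅛)
E = 16 (E = -4 - 5*(-4) = -4 + 20 = 16)
0*E + P(5, X(-4)) = 0*16 - ⅛ = 0 - ⅛ = -⅛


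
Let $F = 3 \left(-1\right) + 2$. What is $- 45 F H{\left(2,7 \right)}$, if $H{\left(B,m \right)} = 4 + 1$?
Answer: $225$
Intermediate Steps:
$H{\left(B,m \right)} = 5$
$F = -1$ ($F = -3 + 2 = -1$)
$- 45 F H{\left(2,7 \right)} = \left(-45\right) \left(-1\right) 5 = 45 \cdot 5 = 225$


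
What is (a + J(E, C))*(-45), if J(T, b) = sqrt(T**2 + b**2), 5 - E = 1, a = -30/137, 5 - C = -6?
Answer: 1350/137 - 45*sqrt(137) ≈ -516.86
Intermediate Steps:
C = 11 (C = 5 - 1*(-6) = 5 + 6 = 11)
a = -30/137 (a = -30*1/137 = -30/137 ≈ -0.21898)
E = 4 (E = 5 - 1*1 = 5 - 1 = 4)
(a + J(E, C))*(-45) = (-30/137 + sqrt(4**2 + 11**2))*(-45) = (-30/137 + sqrt(16 + 121))*(-45) = (-30/137 + sqrt(137))*(-45) = 1350/137 - 45*sqrt(137)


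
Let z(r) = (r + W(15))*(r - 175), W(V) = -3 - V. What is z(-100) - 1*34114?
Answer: -1664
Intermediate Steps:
z(r) = (-175 + r)*(-18 + r) (z(r) = (r + (-3 - 1*15))*(r - 175) = (r + (-3 - 15))*(-175 + r) = (r - 18)*(-175 + r) = (-18 + r)*(-175 + r) = (-175 + r)*(-18 + r))
z(-100) - 1*34114 = (3150 + (-100)² - 193*(-100)) - 1*34114 = (3150 + 10000 + 19300) - 34114 = 32450 - 34114 = -1664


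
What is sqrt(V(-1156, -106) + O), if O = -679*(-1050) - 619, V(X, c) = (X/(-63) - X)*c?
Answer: sqrt(259241843)/21 ≈ 766.71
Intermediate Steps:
V(X, c) = -64*X*c/63 (V(X, c) = (X*(-1/63) - X)*c = (-X/63 - X)*c = (-64*X/63)*c = -64*X*c/63)
O = 712331 (O = 712950 - 619 = 712331)
sqrt(V(-1156, -106) + O) = sqrt(-64/63*(-1156)*(-106) + 712331) = sqrt(-7842304/63 + 712331) = sqrt(37034549/63) = sqrt(259241843)/21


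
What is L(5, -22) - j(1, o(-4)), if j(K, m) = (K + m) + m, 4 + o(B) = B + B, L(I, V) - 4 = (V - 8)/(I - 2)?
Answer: 17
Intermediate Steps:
L(I, V) = 4 + (-8 + V)/(-2 + I) (L(I, V) = 4 + (V - 8)/(I - 2) = 4 + (-8 + V)/(-2 + I))
o(B) = -4 + 2*B (o(B) = -4 + (B + B) = -4 + 2*B)
j(K, m) = K + 2*m
L(5, -22) - j(1, o(-4)) = (-16 - 22 + 4*5)/(-2 + 5) - (1 + 2*(-4 + 2*(-4))) = (-16 - 22 + 20)/3 - (1 + 2*(-4 - 8)) = (1/3)*(-18) - (1 + 2*(-12)) = -6 - (1 - 24) = -6 - 1*(-23) = -6 + 23 = 17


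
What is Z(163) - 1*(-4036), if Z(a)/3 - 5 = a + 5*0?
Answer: 4540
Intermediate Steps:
Z(a) = 15 + 3*a (Z(a) = 15 + 3*(a + 5*0) = 15 + 3*(a + 0) = 15 + 3*a)
Z(163) - 1*(-4036) = (15 + 3*163) - 1*(-4036) = (15 + 489) + 4036 = 504 + 4036 = 4540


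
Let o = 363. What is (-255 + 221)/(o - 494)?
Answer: 34/131 ≈ 0.25954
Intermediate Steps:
(-255 + 221)/(o - 494) = (-255 + 221)/(363 - 494) = -34/(-131) = -34*(-1/131) = 34/131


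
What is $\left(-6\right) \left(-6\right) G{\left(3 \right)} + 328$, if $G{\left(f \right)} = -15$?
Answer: $-212$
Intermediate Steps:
$\left(-6\right) \left(-6\right) G{\left(3 \right)} + 328 = \left(-6\right) \left(-6\right) \left(-15\right) + 328 = 36 \left(-15\right) + 328 = -540 + 328 = -212$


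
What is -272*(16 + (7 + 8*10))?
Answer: -28016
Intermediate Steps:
-272*(16 + (7 + 8*10)) = -272*(16 + (7 + 80)) = -272*(16 + 87) = -272*103 = -28016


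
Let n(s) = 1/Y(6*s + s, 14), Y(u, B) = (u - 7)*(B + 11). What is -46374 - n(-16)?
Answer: -137962649/2975 ≈ -46374.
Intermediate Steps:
Y(u, B) = (-7 + u)*(11 + B)
n(s) = 1/(-175 + 175*s) (n(s) = 1/(-77 - 7*14 + 11*(6*s + s) + 14*(6*s + s)) = 1/(-77 - 98 + 11*(7*s) + 14*(7*s)) = 1/(-77 - 98 + 77*s + 98*s) = 1/(-175 + 175*s))
-46374 - n(-16) = -46374 - 1/(175*(-1 - 16)) = -46374 - 1/(175*(-17)) = -46374 - (-1)/(175*17) = -46374 - 1*(-1/2975) = -46374 + 1/2975 = -137962649/2975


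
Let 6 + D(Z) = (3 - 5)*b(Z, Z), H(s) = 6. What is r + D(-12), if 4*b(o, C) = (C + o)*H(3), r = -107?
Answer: -41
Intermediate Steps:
b(o, C) = 3*C/2 + 3*o/2 (b(o, C) = ((C + o)*6)/4 = (6*C + 6*o)/4 = 3*C/2 + 3*o/2)
D(Z) = -6 - 6*Z (D(Z) = -6 + (3 - 5)*(3*Z/2 + 3*Z/2) = -6 - 6*Z)
r + D(-12) = -107 + (-6 - 6*(-12)) = -107 + (-6 + 72) = -107 + 66 = -41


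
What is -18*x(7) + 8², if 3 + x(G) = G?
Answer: -8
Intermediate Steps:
x(G) = -3 + G
-18*x(7) + 8² = -18*(-3 + 7) + 8² = -18*4 + 64 = -72 + 64 = -8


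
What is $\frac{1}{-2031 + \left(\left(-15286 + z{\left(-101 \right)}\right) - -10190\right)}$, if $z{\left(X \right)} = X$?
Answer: $- \frac{1}{7228} \approx -0.00013835$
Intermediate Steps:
$\frac{1}{-2031 + \left(\left(-15286 + z{\left(-101 \right)}\right) - -10190\right)} = \frac{1}{-2031 - 5197} = \frac{1}{-7228} = - \frac{1}{7228}$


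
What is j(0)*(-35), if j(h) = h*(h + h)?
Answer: 0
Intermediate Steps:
j(h) = 2*h² (j(h) = h*(2*h) = 2*h²)
j(0)*(-35) = (2*0²)*(-35) = (2*0)*(-35) = 0*(-35) = 0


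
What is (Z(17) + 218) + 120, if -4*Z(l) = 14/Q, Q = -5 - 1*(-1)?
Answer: 2711/8 ≈ 338.88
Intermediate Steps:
Q = -4 (Q = -5 + 1 = -4)
Z(l) = 7/8 (Z(l) = -7/(2*(-4)) = -7*(-1)/(2*4) = -¼*(-7/2) = 7/8)
(Z(17) + 218) + 120 = (7/8 + 218) + 120 = 1751/8 + 120 = 2711/8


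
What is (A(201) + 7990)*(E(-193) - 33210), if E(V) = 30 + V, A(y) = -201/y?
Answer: -266616897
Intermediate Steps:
(A(201) + 7990)*(E(-193) - 33210) = (-201/201 + 7990)*((30 - 193) - 33210) = (-201*1/201 + 7990)*(-163 - 33210) = (-1 + 7990)*(-33373) = 7989*(-33373) = -266616897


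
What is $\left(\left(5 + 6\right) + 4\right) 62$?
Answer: $930$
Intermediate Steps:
$\left(\left(5 + 6\right) + 4\right) 62 = \left(11 + 4\right) 62 = 15 \cdot 62 = 930$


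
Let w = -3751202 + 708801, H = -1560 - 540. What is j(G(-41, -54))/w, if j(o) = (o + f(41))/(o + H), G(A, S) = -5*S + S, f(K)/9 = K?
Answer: 195/1910627828 ≈ 1.0206e-7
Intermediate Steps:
f(K) = 9*K
H = -2100
G(A, S) = -4*S
j(o) = (369 + o)/(-2100 + o) (j(o) = (o + 9*41)/(o - 2100) = (o + 369)/(-2100 + o) = (369 + o)/(-2100 + o))
w = -3042401
j(G(-41, -54))/w = ((369 - 4*(-54))/(-2100 - 4*(-54)))/(-3042401) = ((369 + 216)/(-2100 + 216))*(-1/3042401) = (585/(-1884))*(-1/3042401) = -1/1884*585*(-1/3042401) = -195/628*(-1/3042401) = 195/1910627828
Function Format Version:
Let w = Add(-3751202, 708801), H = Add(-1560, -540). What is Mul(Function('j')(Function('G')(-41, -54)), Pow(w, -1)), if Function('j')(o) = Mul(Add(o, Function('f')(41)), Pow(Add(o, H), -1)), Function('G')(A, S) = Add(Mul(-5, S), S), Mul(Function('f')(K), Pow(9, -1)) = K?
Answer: Rational(195, 1910627828) ≈ 1.0206e-7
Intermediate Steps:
Function('f')(K) = Mul(9, K)
H = -2100
Function('G')(A, S) = Mul(-4, S)
Function('j')(o) = Mul(Pow(Add(-2100, o), -1), Add(369, o)) (Function('j')(o) = Mul(Add(o, Mul(9, 41)), Pow(Add(o, -2100), -1)) = Mul(Add(o, 369), Pow(Add(-2100, o), -1)) = Mul(Add(369, o), Pow(Add(-2100, o), -1)) = Mul(Pow(Add(-2100, o), -1), Add(369, o)))
w = -3042401
Mul(Function('j')(Function('G')(-41, -54)), Pow(w, -1)) = Mul(Mul(Pow(Add(-2100, Mul(-4, -54)), -1), Add(369, Mul(-4, -54))), Pow(-3042401, -1)) = Mul(Mul(Pow(Add(-2100, 216), -1), Add(369, 216)), Rational(-1, 3042401)) = Mul(Mul(Pow(-1884, -1), 585), Rational(-1, 3042401)) = Mul(Mul(Rational(-1, 1884), 585), Rational(-1, 3042401)) = Mul(Rational(-195, 628), Rational(-1, 3042401)) = Rational(195, 1910627828)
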